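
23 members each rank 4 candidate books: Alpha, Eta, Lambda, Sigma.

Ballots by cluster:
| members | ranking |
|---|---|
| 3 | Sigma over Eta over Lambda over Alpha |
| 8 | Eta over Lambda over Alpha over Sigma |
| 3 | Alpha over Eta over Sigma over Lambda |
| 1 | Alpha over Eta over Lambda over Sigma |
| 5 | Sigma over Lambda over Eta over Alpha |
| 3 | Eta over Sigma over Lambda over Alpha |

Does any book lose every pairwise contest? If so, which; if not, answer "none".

none

Pairwise majorities:
Alpha vs Eta: Alpha preferred on 3+1 = 4 ballots; Eta wins 19–4.
Alpha vs Lambda: 3+1 = 4 for Alpha, 19 for Lambda — Lambda by 19–4.
Alpha vs Sigma: Alpha preferred on 8+3+1 = 12 ballots; Alpha wins 12–11.
Eta vs Lambda: 3+8+3+1+3 = 18 for Eta, 5 for Lambda — Eta by 18–5.
Eta vs Sigma: 15 to 8, Eta.
Lambda vs Sigma: Sigma, 14–9.
No book is winless: Alpha beats Sigma; Eta beats Alpha; Lambda beats Alpha; Sigma beats Lambda. There is no Condorcet loser.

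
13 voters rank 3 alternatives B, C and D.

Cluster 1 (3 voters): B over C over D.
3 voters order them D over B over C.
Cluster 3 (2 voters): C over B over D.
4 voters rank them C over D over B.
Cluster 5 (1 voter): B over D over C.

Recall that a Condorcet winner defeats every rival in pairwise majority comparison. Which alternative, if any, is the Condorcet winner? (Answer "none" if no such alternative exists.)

none

Pairwise majorities:
B–C: B 7–6.
B–D: D 7–6.
C–D: C 9–4.
Each alternative drops at least one matchup (B loses to D; C loses to B; D loses to C); the cycle B > C > D > B rules out a Condorcet winner.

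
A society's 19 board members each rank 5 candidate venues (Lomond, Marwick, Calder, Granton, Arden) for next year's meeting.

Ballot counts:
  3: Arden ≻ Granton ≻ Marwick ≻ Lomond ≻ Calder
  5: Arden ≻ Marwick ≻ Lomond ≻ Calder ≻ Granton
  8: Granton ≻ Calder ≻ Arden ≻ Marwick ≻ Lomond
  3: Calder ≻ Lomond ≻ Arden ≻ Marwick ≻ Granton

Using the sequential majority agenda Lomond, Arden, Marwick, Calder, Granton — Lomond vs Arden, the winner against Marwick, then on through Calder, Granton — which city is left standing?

Round 1: Lomond vs Arden — 3–16, Arden advances.
Round 2: Arden vs Marwick — 19–0, Arden advances.
Round 3: Arden vs Calder — 8–11, Calder advances.
Round 4: Calder vs Granton — 8–11, Granton advances.
Granton survives the agenda.

Granton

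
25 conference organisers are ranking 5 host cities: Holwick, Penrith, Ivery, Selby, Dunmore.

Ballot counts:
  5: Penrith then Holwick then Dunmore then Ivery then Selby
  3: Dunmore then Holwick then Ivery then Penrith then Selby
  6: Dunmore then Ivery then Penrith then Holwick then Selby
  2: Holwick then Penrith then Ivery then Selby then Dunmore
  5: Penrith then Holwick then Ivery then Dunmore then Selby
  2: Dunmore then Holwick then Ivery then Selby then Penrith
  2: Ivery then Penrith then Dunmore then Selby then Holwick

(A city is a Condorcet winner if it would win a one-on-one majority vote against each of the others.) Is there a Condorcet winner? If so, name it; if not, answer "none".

Check each pair by majority over 25 ballots:
Holwick vs Penrith: Holwick preferred on 3+2+2 = 7 ballots; Penrith wins 18–7.
Holwick vs Ivery: 5+3+2+5+2 = 17 for Holwick, 8 for Ivery — Holwick by 17–8.
Holwick vs Selby: Holwick preferred on 5+3+6+2+5+2 = 23 ballots; Holwick wins 23–2.
Holwick vs Dunmore: 5+2+5 = 12 for Holwick, 13 for Dunmore — Dunmore by 13–12.
Penrith vs Ivery: 5+2+5 = 12 for Penrith, 13 for Ivery — Ivery by 13–12.
Penrith vs Selby: Penrith, 23–2.
Penrith–Dunmore: Penrith 14–11.
Ivery vs Selby: 25 to 0, Ivery.
Ivery vs Dunmore: 9 to 16, Dunmore.
Selby vs Dunmore: 2 for Selby, 23 for Dunmore — Dunmore by 23–2.
Each city drops at least one matchup (Holwick loses to Penrith; Penrith loses to Ivery; Ivery loses to Holwick; Selby loses to Holwick; Dunmore loses to Penrith); the cycle Holwick → Ivery → Penrith → Holwick rules out a Condorcet winner.

none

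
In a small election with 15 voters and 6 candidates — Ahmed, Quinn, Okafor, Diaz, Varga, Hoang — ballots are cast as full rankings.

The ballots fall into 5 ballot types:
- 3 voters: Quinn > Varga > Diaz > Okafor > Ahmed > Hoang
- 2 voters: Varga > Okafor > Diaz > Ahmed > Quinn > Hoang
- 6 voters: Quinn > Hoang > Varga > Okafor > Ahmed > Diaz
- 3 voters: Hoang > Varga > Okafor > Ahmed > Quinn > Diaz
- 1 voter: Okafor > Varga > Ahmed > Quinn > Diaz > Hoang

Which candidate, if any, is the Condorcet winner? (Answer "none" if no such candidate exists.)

Quinn

Head-to-head results (15 voters):
Ahmed vs Quinn: 2+3+1 = 6 for Ahmed, 9 for Quinn — Quinn by 9–6.
Ahmed vs Okafor: Ahmed is ranked higher on 0 ballots, Okafor on 15. Okafor wins 15–0.
Ahmed vs Diaz: Ahmed is ranked higher on 6+3+1 = 10 ballots, Diaz on 5. Ahmed wins 10–5.
Ahmed vs Varga: Ahmed preferred on 0 ballots; Varga wins 15–0.
Ahmed vs Hoang: 6 to 9, Hoang.
Quinn vs Okafor: 3+6 = 9 for Quinn, 6 for Okafor — Quinn by 9–6.
Quinn vs Diaz: 13 to 2, Quinn.
Quinn vs Varga: Quinn is ranked higher on 3+6 = 9 ballots, Varga on 6. Quinn wins 9–6.
Quinn vs Hoang: 3+2+6+1 = 12 for Quinn, 3 for Hoang — Quinn by 12–3.
Okafor vs Diaz: Okafor is ranked higher on 2+6+3+1 = 12 ballots, Diaz on 3. Okafor wins 12–3.
Okafor vs Varga: Okafor preferred on 1 ballot; Varga wins 14–1.
Okafor vs Hoang: 3+2+1 = 6 for Okafor, 9 for Hoang — Hoang by 9–6.
Diaz vs Varga: Diaz preferred on 0 ballots; Varga wins 15–0.
Diaz vs Hoang: 3+2+1 = 6 for Diaz, 9 for Hoang — Hoang by 9–6.
Varga vs Hoang: 6 to 9, Hoang.
Only Quinn has no losses; Quinn is the Condorcet winner.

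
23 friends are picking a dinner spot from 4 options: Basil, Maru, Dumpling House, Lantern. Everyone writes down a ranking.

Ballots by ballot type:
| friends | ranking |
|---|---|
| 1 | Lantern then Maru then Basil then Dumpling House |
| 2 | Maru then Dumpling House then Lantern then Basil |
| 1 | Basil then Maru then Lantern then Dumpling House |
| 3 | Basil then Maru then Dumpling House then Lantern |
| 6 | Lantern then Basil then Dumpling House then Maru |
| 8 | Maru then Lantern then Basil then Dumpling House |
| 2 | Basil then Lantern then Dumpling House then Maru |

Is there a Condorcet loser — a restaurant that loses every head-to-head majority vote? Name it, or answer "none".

Head-to-head results (23 friends):
Basil vs Maru: 12 to 11, Basil.
Basil vs Dumpling House: Basil wins 21–2.
Basil vs Lantern: 1+3+2 = 6 for Basil, 17 for Lantern — Lantern by 17–6.
Maru vs Dumpling House: Maru wins 15–8.
Maru vs Lantern: Maru, 14–9.
Dumpling House vs Lantern: 2+3 = 5 for Dumpling House, 18 for Lantern — Lantern by 18–5.
Dumpling House is beaten in every head-to-head and is the Condorcet loser.

Dumpling House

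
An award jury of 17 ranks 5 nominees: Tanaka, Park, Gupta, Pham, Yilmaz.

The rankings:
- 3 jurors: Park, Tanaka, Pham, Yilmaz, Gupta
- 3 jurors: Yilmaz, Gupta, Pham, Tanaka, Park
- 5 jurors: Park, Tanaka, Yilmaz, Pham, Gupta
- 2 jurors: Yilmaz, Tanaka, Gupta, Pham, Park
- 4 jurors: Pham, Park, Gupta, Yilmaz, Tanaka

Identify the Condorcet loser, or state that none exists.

Head-to-head results (17 jurors):
Tanaka vs Park: Park wins 12–5.
Tanaka–Gupta: Tanaka 10–7.
Tanaka vs Pham: Tanaka, 10–7.
Tanaka–Yilmaz: Yilmaz 9–8.
Park–Gupta: Park 12–5.
Park vs Pham: Pham, 9–8.
Park vs Yilmaz: Park is ranked higher on 3+5+4 = 12 ballots, Yilmaz on 5. Park wins 12–5.
Gupta vs Pham: Gupta preferred on 3+2 = 5 ballots; Pham wins 12–5.
Gupta vs Yilmaz: Yilmaz, 13–4.
Pham vs Yilmaz: Yilmaz, 10–7.
Gupta loses to every other nominee — it is the Condorcet loser.

Gupta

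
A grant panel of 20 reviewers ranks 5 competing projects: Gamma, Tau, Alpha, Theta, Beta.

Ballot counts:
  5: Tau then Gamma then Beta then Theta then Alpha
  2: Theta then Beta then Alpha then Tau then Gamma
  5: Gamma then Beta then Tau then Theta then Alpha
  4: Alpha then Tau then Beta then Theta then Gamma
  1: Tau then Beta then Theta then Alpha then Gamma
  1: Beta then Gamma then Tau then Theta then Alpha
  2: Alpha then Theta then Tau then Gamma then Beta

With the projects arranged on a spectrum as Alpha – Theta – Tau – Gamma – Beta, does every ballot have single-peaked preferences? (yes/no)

no

Axis positions: Alpha=1, Theta=2, Tau=3, Gamma=4, Beta=5.
Cluster 1 (peak Tau at position 3): ranking walks positions 3-4-5-2-1, expanding outward from the peak — single-peaked.
Cluster 2: ranking walks positions 2-5-1-3-4; Beta is ranked above Tau even though Tau lies between Beta and the peak Theta on the axis — preferences dip and rise again. Not single-peaked.
Cluster 3 (peak Gamma at position 4): ranking walks positions 4-5-3-2-1, expanding outward from the peak — single-peaked.
Cluster 4: ranking walks positions 1-3-5-2-4; Tau is ranked above Theta even though Theta lies between Tau and the peak Alpha on the axis — preferences dip and rise again. Not single-peaked.
Cluster 5: ranking walks positions 3-5-2-1-4; Beta is ranked above Gamma even though Gamma lies between Beta and the peak Tau on the axis — preferences dip and rise again. Not single-peaked.
Cluster 6 (peak Beta at position 5): ranking walks positions 5-4-3-2-1, expanding outward from the peak — single-peaked.
Cluster 7 (peak Alpha at position 1): ranking walks positions 1-2-3-4-5, expanding outward from the peak — single-peaked.
Cluster 2 violates single-peakedness, so the profile is not single-peaked on this axis.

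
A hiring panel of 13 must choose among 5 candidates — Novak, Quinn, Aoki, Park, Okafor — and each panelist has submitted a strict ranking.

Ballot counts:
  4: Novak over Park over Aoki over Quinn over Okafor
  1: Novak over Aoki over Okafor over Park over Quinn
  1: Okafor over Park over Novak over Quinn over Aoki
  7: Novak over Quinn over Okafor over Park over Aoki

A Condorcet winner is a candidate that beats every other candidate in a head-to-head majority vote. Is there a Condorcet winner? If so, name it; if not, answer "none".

Check each pair by majority over 13 ballots:
Novak vs Quinn: 4+1+1+7 = 13 for Novak, 0 for Quinn — Novak by 13–0.
Novak vs Aoki: 4+1+1+7 = 13 for Novak, 0 for Aoki — Novak by 13–0.
Novak vs Park: Novak is ranked higher on 4+1+7 = 12 ballots, Park on 1. Novak wins 12–1.
Novak vs Okafor: Novak is ranked higher on 4+1+7 = 12 ballots, Okafor on 1. Novak wins 12–1.
Quinn vs Aoki: Quinn preferred on 1+7 = 8 ballots; Quinn wins 8–5.
Quinn vs Park: 7 for Quinn, 6 for Park — Quinn by 7–6.
Quinn vs Okafor: Quinn is ranked higher on 4+7 = 11 ballots, Okafor on 2. Quinn wins 11–2.
Aoki vs Park: Aoki preferred on 1 ballot; Park wins 12–1.
Aoki vs Okafor: Aoki preferred on 4+1 = 5 ballots; Okafor wins 8–5.
Park vs Okafor: Park is ranked higher on 4 ballots, Okafor on 9. Okafor wins 9–4.
Novak wins every pairwise contest, so Novak is the Condorcet winner.

Novak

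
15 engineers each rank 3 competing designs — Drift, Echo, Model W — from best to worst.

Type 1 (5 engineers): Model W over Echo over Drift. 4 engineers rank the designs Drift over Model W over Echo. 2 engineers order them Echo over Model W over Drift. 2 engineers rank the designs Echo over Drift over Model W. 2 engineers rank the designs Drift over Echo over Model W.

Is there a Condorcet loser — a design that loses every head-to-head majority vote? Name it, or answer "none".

none

Pairwise majorities:
Drift vs Echo: 4+2 = 6 for Drift, 9 for Echo — Echo by 9–6.
Drift vs Model W: 8 to 7, Drift.
Echo vs Model W: Echo is ranked higher on 2+2+2 = 6 ballots, Model W on 9. Model W wins 9–6.
Each design has at least one pairwise win (Drift beats Model W; Echo beats Drift; Model W beats Echo) — no Condorcet loser.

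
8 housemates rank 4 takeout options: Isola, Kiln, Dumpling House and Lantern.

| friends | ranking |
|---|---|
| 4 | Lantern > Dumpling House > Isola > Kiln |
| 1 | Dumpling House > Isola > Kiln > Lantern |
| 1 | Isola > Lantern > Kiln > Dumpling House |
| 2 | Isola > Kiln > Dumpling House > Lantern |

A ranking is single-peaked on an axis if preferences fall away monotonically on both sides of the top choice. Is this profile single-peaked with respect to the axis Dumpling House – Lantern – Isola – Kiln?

Axis positions: Dumpling House=1, Lantern=2, Isola=3, Kiln=4.
Faction 1 (peak Lantern at position 2): ranking walks positions 2-1-3-4, expanding outward from the peak — single-peaked.
Faction 2: ranking walks positions 1-3-4-2; Isola is ranked above Lantern even though Lantern lies between Isola and the peak Dumpling House on the axis — preferences dip and rise again. Not single-peaked.
Faction 3 (peak Isola at position 3): ranking walks positions 3-2-4-1, expanding outward from the peak — single-peaked.
Faction 4: ranking walks positions 3-4-1-2; Dumpling House is ranked above Lantern even though Lantern lies between Dumpling House and the peak Isola on the axis — preferences dip and rise again. Not single-peaked.
Faction 2 violates single-peakedness, so the profile is not single-peaked on this axis.

no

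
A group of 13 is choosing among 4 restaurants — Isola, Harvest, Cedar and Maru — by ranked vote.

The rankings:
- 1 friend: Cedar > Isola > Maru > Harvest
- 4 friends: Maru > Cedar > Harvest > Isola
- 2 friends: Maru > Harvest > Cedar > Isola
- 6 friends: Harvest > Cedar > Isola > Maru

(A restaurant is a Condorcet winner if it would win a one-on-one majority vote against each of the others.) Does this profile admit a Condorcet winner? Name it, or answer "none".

none

Head-to-head results (13 friends):
Isola vs Harvest: 1 for Isola, 12 for Harvest — Harvest by 12–1.
Isola vs Cedar: 0 to 13, Cedar.
Isola vs Maru: Isola wins 7–6.
Harvest vs Cedar: 8 to 5, Harvest.
Harvest–Maru: Maru 7–6.
Cedar–Maru: Cedar 7–6.
Every restaurant loses at least once (Isola loses to Harvest; Harvest loses to Maru; Cedar loses to Harvest; Maru loses to Isola). The majority relation contains the cycle Isola beats Maru beats Harvest beats Isola, so there is no Condorcet winner.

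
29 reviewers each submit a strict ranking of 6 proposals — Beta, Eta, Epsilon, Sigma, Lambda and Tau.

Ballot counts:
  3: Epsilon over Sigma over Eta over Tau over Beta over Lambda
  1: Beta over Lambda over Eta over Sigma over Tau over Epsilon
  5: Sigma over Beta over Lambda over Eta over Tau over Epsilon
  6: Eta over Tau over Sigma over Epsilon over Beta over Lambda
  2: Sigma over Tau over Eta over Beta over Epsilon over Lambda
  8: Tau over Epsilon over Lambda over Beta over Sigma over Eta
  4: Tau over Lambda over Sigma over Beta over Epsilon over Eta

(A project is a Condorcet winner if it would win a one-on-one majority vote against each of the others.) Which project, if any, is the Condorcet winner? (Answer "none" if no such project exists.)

Head-to-head results (29 reviewers):
Beta vs Eta: Beta is ranked higher on 1+5+8+4 = 18 ballots, Eta on 11. Beta wins 18–11.
Beta vs Epsilon: 1+5+2+4 = 12 for Beta, 17 for Epsilon — Epsilon by 17–12.
Beta–Sigma: Sigma 20–9.
Beta vs Lambda: Beta wins 17–12.
Beta vs Tau: Tau, 23–6.
Eta vs Epsilon: Eta preferred on 1+5+6+2 = 14 ballots; Epsilon wins 15–14.
Eta vs Sigma: Sigma wins 22–7.
Eta vs Lambda: 11 to 18, Lambda.
Eta vs Tau: 3+1+5+6 = 15 for Eta, 14 for Tau — Eta by 15–14.
Epsilon vs Sigma: Sigma, 18–11.
Epsilon vs Lambda: Epsilon preferred on 3+6+2+8 = 19 ballots; Epsilon wins 19–10.
Epsilon vs Tau: Epsilon preferred on 3 ballots; Tau wins 26–3.
Sigma vs Lambda: 3+5+6+2 = 16 for Sigma, 13 for Lambda — Sigma by 16–13.
Sigma vs Tau: 11 to 18, Tau.
Lambda vs Tau: 1+5 = 6 for Lambda, 23 for Tau — Tau by 23–6.
No project is unbeaten: Beta loses to Epsilon; Eta loses to Beta; Epsilon loses to Sigma; Sigma loses to Tau; Lambda loses to Beta; Tau loses to Eta. In particular Beta > Eta > Tau > Beta is a majority cycle — no Condorcet winner exists.

none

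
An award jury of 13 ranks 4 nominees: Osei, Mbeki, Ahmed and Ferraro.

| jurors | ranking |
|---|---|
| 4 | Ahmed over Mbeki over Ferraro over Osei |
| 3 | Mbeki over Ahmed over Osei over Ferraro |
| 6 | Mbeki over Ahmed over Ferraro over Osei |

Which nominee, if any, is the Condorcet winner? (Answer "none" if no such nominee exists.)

Mbeki

Check each pair by majority over 13 ballots:
Osei vs Mbeki: Mbeki wins 13–0.
Osei–Ahmed: Ahmed 13–0.
Osei vs Ferraro: Ferraro, 10–3.
Mbeki vs Ahmed: Mbeki wins 9–4.
Mbeki vs Ferraro: Mbeki wins 13–0.
Ahmed–Ferraro: Ahmed 13–0.
Mbeki defeats every rival head-to-head and is the Condorcet winner.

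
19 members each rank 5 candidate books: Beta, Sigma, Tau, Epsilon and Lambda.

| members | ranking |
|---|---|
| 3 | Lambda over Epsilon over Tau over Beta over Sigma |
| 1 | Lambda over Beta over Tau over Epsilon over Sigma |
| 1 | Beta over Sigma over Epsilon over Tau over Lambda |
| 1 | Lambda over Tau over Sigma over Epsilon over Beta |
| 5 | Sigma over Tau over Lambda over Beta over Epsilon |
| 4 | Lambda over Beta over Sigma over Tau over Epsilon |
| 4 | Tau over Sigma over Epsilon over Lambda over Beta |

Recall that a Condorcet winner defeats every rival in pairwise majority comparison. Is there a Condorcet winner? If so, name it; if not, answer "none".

Sigma

Head-to-head results (19 members):
Beta vs Sigma: Sigma wins 10–9.
Beta–Tau: Tau 13–6.
Beta vs Epsilon: Beta wins 11–8.
Beta vs Lambda: Lambda wins 18–1.
Sigma–Tau: Sigma 10–9.
Sigma vs Epsilon: Sigma wins 15–4.
Sigma vs Lambda: Sigma, 10–9.
Tau vs Epsilon: Tau, 15–4.
Tau vs Lambda: Tau, 10–9.
Epsilon vs Lambda: Lambda, 14–5.
Sigma wins every pairwise contest, so Sigma is the Condorcet winner.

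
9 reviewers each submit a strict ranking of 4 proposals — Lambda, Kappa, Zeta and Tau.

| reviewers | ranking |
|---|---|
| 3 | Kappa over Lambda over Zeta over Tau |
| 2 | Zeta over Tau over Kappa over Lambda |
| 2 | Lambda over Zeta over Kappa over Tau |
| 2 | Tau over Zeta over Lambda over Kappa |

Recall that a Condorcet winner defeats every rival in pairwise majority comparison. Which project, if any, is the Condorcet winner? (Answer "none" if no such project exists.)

Head-to-head results (9 reviewers):
Lambda vs Kappa: Lambda preferred on 2+2 = 4 ballots; Kappa wins 5–4.
Lambda vs Zeta: 5 to 4, Lambda.
Lambda vs Tau: Lambda is ranked higher on 3+2 = 5 ballots, Tau on 4. Lambda wins 5–4.
Kappa vs Zeta: 3 for Kappa, 6 for Zeta — Zeta by 6–3.
Kappa vs Tau: 5 to 4, Kappa.
Zeta vs Tau: 3+2+2 = 7 for Zeta, 2 for Tau — Zeta by 7–2.
Every project loses at least once (Lambda loses to Kappa; Kappa loses to Zeta; Zeta loses to Lambda; Tau loses to Lambda). The majority relation contains the cycle Lambda > Zeta > Kappa > Lambda, so there is no Condorcet winner.

none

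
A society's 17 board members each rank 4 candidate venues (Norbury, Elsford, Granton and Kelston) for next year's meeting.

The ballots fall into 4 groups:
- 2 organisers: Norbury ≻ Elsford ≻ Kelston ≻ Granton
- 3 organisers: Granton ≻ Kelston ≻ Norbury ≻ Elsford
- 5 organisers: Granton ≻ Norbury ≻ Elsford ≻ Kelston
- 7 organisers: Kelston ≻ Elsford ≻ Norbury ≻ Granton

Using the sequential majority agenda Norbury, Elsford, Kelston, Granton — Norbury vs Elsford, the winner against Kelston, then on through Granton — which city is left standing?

Kelston

Round 1: Norbury vs Elsford — 10–7, Norbury advances.
Round 2: Norbury vs Kelston — 7–10, Kelston advances.
Round 3: Kelston vs Granton — 9–8, Kelston advances.
The agenda winner is Kelston.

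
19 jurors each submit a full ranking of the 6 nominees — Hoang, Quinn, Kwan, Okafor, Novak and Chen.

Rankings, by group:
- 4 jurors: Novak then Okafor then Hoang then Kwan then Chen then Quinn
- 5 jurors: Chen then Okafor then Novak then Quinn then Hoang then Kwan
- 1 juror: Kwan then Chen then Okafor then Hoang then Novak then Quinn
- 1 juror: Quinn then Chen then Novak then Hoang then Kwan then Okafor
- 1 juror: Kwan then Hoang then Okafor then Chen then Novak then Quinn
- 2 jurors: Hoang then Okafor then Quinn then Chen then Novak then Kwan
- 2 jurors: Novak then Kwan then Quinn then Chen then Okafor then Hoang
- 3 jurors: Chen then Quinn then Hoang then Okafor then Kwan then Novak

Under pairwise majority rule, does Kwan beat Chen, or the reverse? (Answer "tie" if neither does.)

Ballots ranking Kwan above Chen: 4 + 1 + 1 + 2 = 8.
Ballots ranking Chen above Kwan: 19 − 8 = 11.
Chen wins the head-to-head 11–8.

Chen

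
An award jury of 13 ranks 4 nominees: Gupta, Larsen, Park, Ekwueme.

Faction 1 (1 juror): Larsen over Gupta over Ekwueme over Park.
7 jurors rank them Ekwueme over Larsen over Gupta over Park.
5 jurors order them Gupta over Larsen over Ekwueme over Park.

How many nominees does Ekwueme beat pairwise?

Ekwueme against each rival (13 jurors):
Ekwueme vs Gupta: Ekwueme wins 7–6.
Ekwueme vs Larsen: Ekwueme is ranked higher on 7 ballots, Larsen on 6. Ekwueme wins 7–6.
Ekwueme vs Park: Ekwueme, 13–0.
Ekwueme beats Gupta, Larsen, Park — 3 pairwise wins.

3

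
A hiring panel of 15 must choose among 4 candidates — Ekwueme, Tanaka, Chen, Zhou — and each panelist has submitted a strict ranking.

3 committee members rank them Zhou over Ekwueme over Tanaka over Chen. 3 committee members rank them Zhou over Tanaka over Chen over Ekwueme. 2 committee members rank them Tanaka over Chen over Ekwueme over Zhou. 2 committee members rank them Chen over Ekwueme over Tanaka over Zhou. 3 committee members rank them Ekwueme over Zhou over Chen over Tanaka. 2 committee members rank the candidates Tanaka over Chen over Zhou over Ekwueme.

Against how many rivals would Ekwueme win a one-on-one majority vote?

Ekwueme against each rival (15 committee members):
Ekwueme–Tanaka: Ekwueme 8–7.
Ekwueme–Chen: Chen 9–6.
Ekwueme vs Zhou: Zhou wins 8–7.
Ekwueme beats Tanaka; loses to Chen, Zhou — 1 pairwise win.

1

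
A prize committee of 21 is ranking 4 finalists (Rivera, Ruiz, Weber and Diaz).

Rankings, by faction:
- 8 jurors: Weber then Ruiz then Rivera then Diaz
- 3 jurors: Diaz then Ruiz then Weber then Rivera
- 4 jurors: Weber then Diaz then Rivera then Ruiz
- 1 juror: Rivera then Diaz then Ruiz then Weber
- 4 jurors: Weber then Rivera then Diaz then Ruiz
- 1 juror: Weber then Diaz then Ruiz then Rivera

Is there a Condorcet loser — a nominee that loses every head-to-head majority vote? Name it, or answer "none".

Head-to-head results (21 jurors):
Rivera vs Ruiz: Ruiz, 12–9.
Rivera vs Weber: Weber, 20–1.
Rivera vs Diaz: Rivera preferred on 8+1+4 = 13 ballots; Rivera wins 13–8.
Ruiz vs Weber: Ruiz is ranked higher on 3+1 = 4 ballots, Weber on 17. Weber wins 17–4.
Ruiz–Diaz: Diaz 13–8.
Weber vs Diaz: Weber wins 17–4.
Each nominee has at least one pairwise win (Rivera beats Diaz; Ruiz beats Rivera; Weber beats Rivera; Diaz beats Ruiz) — no Condorcet loser.

none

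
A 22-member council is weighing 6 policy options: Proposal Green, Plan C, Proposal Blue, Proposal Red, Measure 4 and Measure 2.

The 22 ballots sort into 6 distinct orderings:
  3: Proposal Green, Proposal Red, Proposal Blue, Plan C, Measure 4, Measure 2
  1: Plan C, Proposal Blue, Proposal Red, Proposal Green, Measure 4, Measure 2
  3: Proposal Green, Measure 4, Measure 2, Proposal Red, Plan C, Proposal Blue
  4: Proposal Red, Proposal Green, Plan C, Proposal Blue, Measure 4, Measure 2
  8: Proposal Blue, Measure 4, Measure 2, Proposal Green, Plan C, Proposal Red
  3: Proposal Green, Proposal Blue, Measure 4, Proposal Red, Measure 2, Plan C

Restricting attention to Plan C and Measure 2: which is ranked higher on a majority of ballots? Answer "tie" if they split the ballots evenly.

Ballots ranking Plan C above Measure 2: 3 + 1 + 4 = 8.
Ballots ranking Measure 2 above Plan C: 22 − 8 = 14.
Measure 2 wins the head-to-head 14–8.

Measure 2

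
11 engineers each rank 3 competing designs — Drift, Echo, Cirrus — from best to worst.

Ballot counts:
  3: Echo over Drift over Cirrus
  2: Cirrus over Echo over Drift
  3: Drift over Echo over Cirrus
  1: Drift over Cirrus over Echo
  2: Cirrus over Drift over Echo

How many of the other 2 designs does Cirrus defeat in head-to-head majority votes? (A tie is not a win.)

0

Cirrus against each rival (11 engineers):
Cirrus vs Drift: 2+2 = 4 for Cirrus, 7 for Drift — Drift by 7–4.
Cirrus vs Echo: Echo wins 6–5.
Cirrus beats no one; loses to Drift, Echo — 0 pairwise wins.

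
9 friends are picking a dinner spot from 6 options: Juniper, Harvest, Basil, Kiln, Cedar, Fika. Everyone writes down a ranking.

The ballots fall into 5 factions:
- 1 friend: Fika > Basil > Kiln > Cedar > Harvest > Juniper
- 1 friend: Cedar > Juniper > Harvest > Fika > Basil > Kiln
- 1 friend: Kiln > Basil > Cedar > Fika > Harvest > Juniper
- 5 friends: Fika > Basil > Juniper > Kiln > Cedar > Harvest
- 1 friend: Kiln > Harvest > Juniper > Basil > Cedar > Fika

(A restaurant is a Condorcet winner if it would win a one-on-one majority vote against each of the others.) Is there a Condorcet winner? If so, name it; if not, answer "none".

Head-to-head results (9 friends):
Juniper vs Harvest: 1+5 = 6 for Juniper, 3 for Harvest — Juniper by 6–3.
Juniper vs Basil: Juniper preferred on 1+1 = 2 ballots; Basil wins 7–2.
Juniper vs Kiln: Juniper is ranked higher on 1+5 = 6 ballots, Kiln on 3. Juniper wins 6–3.
Juniper vs Cedar: 5+1 = 6 for Juniper, 3 for Cedar — Juniper by 6–3.
Juniper vs Fika: 1+1 = 2 for Juniper, 7 for Fika — Fika by 7–2.
Harvest vs Basil: Harvest preferred on 1+1 = 2 ballots; Basil wins 7–2.
Harvest vs Kiln: Harvest is ranked higher on 1 ballot, Kiln on 8. Kiln wins 8–1.
Harvest vs Cedar: 1 to 8, Cedar.
Harvest vs Fika: 1+1 = 2 for Harvest, 7 for Fika — Fika by 7–2.
Basil vs Kiln: Basil is ranked higher on 1+1+5 = 7 ballots, Kiln on 2. Basil wins 7–2.
Basil vs Cedar: Basil preferred on 1+1+5+1 = 8 ballots; Basil wins 8–1.
Basil vs Fika: Basil is ranked higher on 1+1 = 2 ballots, Fika on 7. Fika wins 7–2.
Kiln vs Cedar: 8 to 1, Kiln.
Kiln vs Fika: 1+1 = 2 for Kiln, 7 for Fika — Fika by 7–2.
Cedar vs Fika: Cedar preferred on 1+1+1 = 3 ballots; Fika wins 6–3.
Fika defeats every rival head-to-head and is the Condorcet winner.

Fika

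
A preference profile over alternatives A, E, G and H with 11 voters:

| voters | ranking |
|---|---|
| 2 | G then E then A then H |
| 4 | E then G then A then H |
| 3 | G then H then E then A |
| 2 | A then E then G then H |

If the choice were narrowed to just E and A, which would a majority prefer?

Ballots ranking E above A: 2 + 4 + 3 = 9.
Ballots ranking A above E: 11 − 9 = 2.
E wins the head-to-head 9–2.

E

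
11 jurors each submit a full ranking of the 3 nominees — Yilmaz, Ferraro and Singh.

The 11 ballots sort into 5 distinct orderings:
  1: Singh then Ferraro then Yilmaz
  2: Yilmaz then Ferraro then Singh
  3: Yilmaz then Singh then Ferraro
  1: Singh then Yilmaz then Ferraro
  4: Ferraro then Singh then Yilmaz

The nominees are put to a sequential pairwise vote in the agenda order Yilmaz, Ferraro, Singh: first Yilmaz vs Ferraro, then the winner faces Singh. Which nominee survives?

Singh

Round 1: Yilmaz vs Ferraro — 6–5, Yilmaz advances.
Round 2: Yilmaz vs Singh — 5–6, Singh advances.
The agenda winner is Singh.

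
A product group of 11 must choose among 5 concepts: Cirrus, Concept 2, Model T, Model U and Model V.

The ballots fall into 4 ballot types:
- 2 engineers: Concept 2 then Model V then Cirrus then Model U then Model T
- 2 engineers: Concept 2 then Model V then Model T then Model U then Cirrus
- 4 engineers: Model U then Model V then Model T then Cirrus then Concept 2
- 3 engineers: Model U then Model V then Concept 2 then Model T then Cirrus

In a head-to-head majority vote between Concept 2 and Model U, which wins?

Ballots ranking Concept 2 above Model U: 2 + 2 = 4.
Ballots ranking Model U above Concept 2: 11 − 4 = 7.
Model U wins the head-to-head 7–4.

Model U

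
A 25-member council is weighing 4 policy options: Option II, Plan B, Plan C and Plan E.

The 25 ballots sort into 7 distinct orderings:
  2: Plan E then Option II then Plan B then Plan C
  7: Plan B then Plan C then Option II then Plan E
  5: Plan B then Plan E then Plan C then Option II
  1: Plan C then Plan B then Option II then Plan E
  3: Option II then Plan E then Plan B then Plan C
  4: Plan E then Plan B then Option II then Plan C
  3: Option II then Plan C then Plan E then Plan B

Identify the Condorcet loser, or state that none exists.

none

Head-to-head results (25 council members):
Option II vs Plan B: Plan B, 17–8.
Option II–Plan C: Plan C 13–12.
Option II vs Plan E: Option II preferred on 7+1+3+3 = 14 ballots; Option II wins 14–11.
Plan B vs Plan C: Plan B preferred on 2+7+5+3+4 = 21 ballots; Plan B wins 21–4.
Plan B vs Plan E: Plan B preferred on 7+5+1 = 13 ballots; Plan B wins 13–12.
Plan C vs Plan E: Plan C is ranked higher on 7+1+3 = 11 ballots, Plan E on 14. Plan E wins 14–11.
Every option wins at least one matchup (Option II beats Plan E; Plan B beats Option II; Plan C beats Option II; Plan E beats Plan C), so there is no Condorcet loser.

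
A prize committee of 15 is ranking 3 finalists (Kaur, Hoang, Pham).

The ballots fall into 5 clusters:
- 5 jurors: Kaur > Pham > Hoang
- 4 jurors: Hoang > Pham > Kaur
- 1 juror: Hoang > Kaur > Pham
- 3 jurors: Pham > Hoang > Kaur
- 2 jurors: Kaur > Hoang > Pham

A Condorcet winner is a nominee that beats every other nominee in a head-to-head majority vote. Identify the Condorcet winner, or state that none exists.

Pairwise majorities:
Kaur vs Hoang: Kaur is ranked higher on 5+2 = 7 ballots, Hoang on 8. Hoang wins 8–7.
Kaur vs Pham: 8 to 7, Kaur.
Hoang vs Pham: Hoang is ranked higher on 4+1+2 = 7 ballots, Pham on 8. Pham wins 8–7.
No nominee is unbeaten: Kaur loses to Hoang; Hoang loses to Pham; Pham loses to Kaur. In particular Kaur → Pham → Hoang → Kaur is a majority cycle — no Condorcet winner exists.

none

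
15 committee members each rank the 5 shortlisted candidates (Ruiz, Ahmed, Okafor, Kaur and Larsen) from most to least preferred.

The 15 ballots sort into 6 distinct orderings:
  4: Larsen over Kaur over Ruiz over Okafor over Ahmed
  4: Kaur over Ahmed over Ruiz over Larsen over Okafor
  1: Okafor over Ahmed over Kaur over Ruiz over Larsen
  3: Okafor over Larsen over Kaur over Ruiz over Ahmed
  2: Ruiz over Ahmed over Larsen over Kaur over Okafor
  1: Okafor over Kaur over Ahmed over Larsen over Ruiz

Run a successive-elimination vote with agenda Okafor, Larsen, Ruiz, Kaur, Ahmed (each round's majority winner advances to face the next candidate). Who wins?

Round 1: Okafor vs Larsen — 5–10, Larsen advances.
Round 2: Larsen vs Ruiz — 8–7, Larsen advances.
Round 3: Larsen vs Kaur — 9–6, Larsen advances.
Round 4: Larsen vs Ahmed — 7–8, Ahmed advances.
The agenda winner is Ahmed.

Ahmed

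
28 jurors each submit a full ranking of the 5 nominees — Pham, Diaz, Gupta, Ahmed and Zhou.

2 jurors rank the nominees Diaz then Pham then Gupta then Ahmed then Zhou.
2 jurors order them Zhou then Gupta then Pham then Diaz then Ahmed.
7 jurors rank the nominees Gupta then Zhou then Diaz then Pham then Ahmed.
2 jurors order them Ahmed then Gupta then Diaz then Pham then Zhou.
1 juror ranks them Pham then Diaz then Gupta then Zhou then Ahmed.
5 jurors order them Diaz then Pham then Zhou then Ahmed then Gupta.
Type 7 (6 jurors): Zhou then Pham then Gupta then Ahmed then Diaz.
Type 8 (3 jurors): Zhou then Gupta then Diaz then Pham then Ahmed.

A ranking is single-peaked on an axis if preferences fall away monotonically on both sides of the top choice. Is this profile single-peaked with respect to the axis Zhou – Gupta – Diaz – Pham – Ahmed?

Axis positions: Zhou=1, Gupta=2, Diaz=3, Pham=4, Ahmed=5.
Type 1 (peak Diaz at position 3): ranking walks positions 3-4-2-5-1, expanding outward from the peak — single-peaked.
Type 2: ranking walks positions 1-2-4-3-5; Pham is ranked above Diaz even though Diaz lies between Pham and the peak Zhou on the axis — preferences dip and rise again. Not single-peaked.
Type 3 (peak Gupta at position 2): ranking walks positions 2-1-3-4-5, expanding outward from the peak — single-peaked.
Type 4: ranking walks positions 5-2-3-4-1; Gupta is ranked above Pham even though Pham lies between Gupta and the peak Ahmed on the axis — preferences dip and rise again. Not single-peaked.
Type 5 (peak Pham at position 4): ranking walks positions 4-3-2-1-5, expanding outward from the peak — single-peaked.
Type 6: ranking walks positions 3-4-1-5-2; Zhou is ranked above Gupta even though Gupta lies between Zhou and the peak Diaz on the axis — preferences dip and rise again. Not single-peaked.
Type 7: ranking walks positions 1-4-2-5-3; Pham is ranked above Gupta even though Gupta lies between Pham and the peak Zhou on the axis — preferences dip and rise again. Not single-peaked.
Type 8 (peak Zhou at position 1): ranking walks positions 1-2-3-4-5, expanding outward from the peak — single-peaked.
Type 2 violates single-peakedness, so the profile is not single-peaked on this axis.

no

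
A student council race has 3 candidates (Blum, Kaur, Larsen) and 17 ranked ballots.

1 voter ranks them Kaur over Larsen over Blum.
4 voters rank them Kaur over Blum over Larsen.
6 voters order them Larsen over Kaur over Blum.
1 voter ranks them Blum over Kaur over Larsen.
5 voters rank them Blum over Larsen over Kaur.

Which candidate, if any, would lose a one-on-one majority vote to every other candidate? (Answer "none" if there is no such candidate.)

Pairwise majorities:
Blum vs Kaur: 6 to 11, Kaur.
Blum vs Larsen: Blum, 10–7.
Kaur vs Larsen: Larsen, 11–6.
Every candidate wins at least one matchup (Blum beats Larsen; Kaur beats Blum; Larsen beats Kaur), so there is no Condorcet loser.

none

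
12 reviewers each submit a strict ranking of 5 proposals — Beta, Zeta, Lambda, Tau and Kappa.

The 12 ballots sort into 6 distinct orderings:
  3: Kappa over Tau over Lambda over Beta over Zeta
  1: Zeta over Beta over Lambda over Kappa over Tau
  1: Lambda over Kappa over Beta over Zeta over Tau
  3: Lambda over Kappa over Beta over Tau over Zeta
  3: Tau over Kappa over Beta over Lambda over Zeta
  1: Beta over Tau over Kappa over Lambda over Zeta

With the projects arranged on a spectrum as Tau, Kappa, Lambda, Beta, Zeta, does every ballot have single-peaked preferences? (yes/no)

no

Axis positions: Tau=1, Kappa=2, Lambda=3, Beta=4, Zeta=5.
Cluster 1 (peak Kappa at position 2): ranking walks positions 2-1-3-4-5, expanding outward from the peak — single-peaked.
Cluster 2 (peak Zeta at position 5): ranking walks positions 5-4-3-2-1, expanding outward from the peak — single-peaked.
Cluster 3 (peak Lambda at position 3): ranking walks positions 3-2-4-5-1, expanding outward from the peak — single-peaked.
Cluster 4 (peak Lambda at position 3): ranking walks positions 3-2-4-1-5, expanding outward from the peak — single-peaked.
Cluster 5: ranking walks positions 1-2-4-3-5; Beta is ranked above Lambda even though Lambda lies between Beta and the peak Tau on the axis — preferences dip and rise again. Not single-peaked.
Cluster 6: ranking walks positions 4-1-2-3-5; Tau is ranked above Lambda even though Lambda lies between Tau and the peak Beta on the axis — preferences dip and rise again. Not single-peaked.
Cluster 5 violates single-peakedness, so the profile is not single-peaked on this axis.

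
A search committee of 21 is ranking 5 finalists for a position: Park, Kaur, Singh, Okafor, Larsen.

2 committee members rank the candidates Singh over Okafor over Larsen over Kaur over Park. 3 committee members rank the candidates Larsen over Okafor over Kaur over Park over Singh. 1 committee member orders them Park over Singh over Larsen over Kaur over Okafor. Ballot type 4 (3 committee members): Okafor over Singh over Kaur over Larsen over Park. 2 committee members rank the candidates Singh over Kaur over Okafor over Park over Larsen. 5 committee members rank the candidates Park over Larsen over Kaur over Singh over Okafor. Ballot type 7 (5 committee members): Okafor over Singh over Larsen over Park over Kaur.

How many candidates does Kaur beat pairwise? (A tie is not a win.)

0

Kaur against each rival (21 committee members):
Kaur vs Park: Park, 11–10.
Kaur vs Singh: Singh wins 13–8.
Kaur vs Okafor: 8 to 13, Okafor.
Kaur vs Larsen: Larsen wins 16–5.
Kaur beats no one; loses to Park, Singh, Okafor, Larsen — 0 pairwise wins.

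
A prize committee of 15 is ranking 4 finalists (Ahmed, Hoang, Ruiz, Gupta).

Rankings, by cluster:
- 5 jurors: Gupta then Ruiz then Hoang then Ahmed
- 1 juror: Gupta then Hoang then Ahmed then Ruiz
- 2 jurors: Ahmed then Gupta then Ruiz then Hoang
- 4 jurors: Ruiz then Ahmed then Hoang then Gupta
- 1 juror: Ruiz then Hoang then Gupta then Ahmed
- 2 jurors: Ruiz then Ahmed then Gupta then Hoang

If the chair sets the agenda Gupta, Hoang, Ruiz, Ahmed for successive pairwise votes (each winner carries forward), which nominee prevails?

Round 1: Gupta vs Hoang — 10–5, Gupta advances.
Round 2: Gupta vs Ruiz — 8–7, Gupta advances.
Round 3: Gupta vs Ahmed — 7–8, Ahmed advances.
Ahmed survives the agenda.

Ahmed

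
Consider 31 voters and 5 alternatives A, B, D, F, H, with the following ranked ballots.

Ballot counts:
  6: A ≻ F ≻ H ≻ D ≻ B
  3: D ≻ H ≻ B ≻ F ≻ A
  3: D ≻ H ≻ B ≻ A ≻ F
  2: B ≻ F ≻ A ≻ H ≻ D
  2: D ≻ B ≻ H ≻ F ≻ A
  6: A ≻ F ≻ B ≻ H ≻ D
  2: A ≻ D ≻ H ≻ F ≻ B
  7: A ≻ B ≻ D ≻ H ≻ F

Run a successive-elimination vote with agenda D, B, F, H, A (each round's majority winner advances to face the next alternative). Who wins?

Round 1: D vs B — 16–15, D advances.
Round 2: D vs F — 17–14, D advances.
Round 3: D vs H — 17–14, D advances.
Round 4: D vs A — 8–23, A advances.
A survives the agenda.

A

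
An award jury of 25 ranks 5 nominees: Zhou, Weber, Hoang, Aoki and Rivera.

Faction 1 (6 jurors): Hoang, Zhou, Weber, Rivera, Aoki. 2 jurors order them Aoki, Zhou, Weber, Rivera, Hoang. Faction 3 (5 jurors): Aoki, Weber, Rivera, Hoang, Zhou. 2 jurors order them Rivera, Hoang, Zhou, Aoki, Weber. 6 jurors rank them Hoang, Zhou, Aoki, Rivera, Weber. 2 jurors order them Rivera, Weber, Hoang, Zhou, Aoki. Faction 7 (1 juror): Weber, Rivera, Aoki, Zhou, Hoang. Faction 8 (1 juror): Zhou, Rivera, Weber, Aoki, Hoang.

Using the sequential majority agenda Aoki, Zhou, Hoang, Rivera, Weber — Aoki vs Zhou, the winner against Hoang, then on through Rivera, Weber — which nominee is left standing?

Weber

Round 1: Aoki vs Zhou — 8–17, Zhou advances.
Round 2: Zhou vs Hoang — 4–21, Hoang advances.
Round 3: Hoang vs Rivera — 12–13, Rivera advances.
Round 4: Rivera vs Weber — 11–14, Weber advances.
Weber survives the agenda.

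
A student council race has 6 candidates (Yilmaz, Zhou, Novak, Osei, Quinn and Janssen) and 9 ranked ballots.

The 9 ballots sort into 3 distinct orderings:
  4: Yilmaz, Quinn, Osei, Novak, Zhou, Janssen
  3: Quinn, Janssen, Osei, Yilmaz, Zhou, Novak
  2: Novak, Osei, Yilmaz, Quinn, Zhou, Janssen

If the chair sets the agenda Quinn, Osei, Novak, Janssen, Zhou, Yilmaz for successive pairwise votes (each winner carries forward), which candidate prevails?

Yilmaz

Round 1: Quinn vs Osei — 7–2, Quinn advances.
Round 2: Quinn vs Novak — 7–2, Quinn advances.
Round 3: Quinn vs Janssen — 9–0, Quinn advances.
Round 4: Quinn vs Zhou — 9–0, Quinn advances.
Round 5: Quinn vs Yilmaz — 3–6, Yilmaz advances.
Yilmaz survives the agenda.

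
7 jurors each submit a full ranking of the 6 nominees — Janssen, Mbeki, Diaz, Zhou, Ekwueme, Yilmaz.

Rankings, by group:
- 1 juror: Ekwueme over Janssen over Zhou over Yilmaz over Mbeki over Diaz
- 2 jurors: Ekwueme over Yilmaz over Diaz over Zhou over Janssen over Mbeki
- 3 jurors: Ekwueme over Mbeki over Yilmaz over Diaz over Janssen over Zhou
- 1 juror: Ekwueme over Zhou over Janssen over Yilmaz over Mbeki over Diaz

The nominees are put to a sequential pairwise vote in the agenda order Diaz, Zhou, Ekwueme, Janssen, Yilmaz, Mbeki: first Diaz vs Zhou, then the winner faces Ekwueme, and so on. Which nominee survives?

Ekwueme

Round 1: Diaz vs Zhou — 5–2, Diaz advances.
Round 2: Diaz vs Ekwueme — 0–7, Ekwueme advances.
Round 3: Ekwueme vs Janssen — 7–0, Ekwueme advances.
Round 4: Ekwueme vs Yilmaz — 7–0, Ekwueme advances.
Round 5: Ekwueme vs Mbeki — 7–0, Ekwueme advances.
The agenda winner is Ekwueme.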